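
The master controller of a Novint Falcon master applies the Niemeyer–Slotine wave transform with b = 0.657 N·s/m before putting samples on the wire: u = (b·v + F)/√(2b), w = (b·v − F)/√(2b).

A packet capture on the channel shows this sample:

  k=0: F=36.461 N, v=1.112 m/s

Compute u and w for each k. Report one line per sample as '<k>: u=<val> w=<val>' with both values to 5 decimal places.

k=0: b·v=0.657×1.112=0.73058; √(2b)=1.14630; u=(0.73058+36.461)/1.14630=32.44494, w=(0.73058−36.461)/1.14630=-31.17026

0: u=32.44494 w=-31.17026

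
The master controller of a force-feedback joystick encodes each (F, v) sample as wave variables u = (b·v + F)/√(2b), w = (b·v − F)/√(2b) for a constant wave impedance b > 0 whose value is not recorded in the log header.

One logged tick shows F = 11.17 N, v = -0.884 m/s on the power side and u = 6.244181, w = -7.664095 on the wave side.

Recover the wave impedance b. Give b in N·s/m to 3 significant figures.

b = 1.29 N·s/m

u + w = -1.419914;  u + w = √(2b)·v, so √(2b) = -1.419914/(-0.884) = 1.606238.
b = (√(2b))²/2 = 2.579999/2 = 1.290000.
(Check via u − w = 2F/√(2b): u − w = 13.908276, 2F/√(2b) = 13.908279.)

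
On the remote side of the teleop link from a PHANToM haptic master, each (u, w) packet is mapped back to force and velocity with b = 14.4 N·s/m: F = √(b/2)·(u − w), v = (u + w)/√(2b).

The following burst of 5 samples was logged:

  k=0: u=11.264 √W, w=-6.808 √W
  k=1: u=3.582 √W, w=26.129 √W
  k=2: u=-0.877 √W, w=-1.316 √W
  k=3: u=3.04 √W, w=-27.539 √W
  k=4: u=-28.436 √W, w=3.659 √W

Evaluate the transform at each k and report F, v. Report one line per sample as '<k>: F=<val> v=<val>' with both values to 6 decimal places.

0: F=48.492265 v=0.830327
1: F=-60.499950 v=5.536318
2: F=1.177961 v=-0.408641
3: F=82.052067 v=-4.565119
4: F=-86.119922 v=-4.616921

k=0: u−w=18.072000, u+w=4.456000; √(b/2)=2.683282, √(2b)=5.366563; F=2.683282×18.072=48.492265, v=4.456000/5.366563=0.830327
k=1: u−w=-22.547000, u+w=29.711000; √(b/2)=2.683282, √(2b)=5.366563; F=2.683282×(-22.547)=-60.499950, v=29.711000/5.366563=5.536318
k=2: u−w=0.439000, u+w=-2.193000; √(b/2)=2.683282, √(2b)=5.366563; F=2.683282×0.439=1.177961, v=-2.193000/5.366563=-0.408641
k=3: u−w=30.579000, u+w=-24.499000; √(b/2)=2.683282, √(2b)=5.366563; F=2.683282×30.579=82.052067, v=-24.499000/5.366563=-4.565119
k=4: u−w=-32.095000, u+w=-24.777000; √(b/2)=2.683282, √(2b)=5.366563; F=2.683282×(-32.095)=-86.119922, v=-24.777000/5.366563=-4.616921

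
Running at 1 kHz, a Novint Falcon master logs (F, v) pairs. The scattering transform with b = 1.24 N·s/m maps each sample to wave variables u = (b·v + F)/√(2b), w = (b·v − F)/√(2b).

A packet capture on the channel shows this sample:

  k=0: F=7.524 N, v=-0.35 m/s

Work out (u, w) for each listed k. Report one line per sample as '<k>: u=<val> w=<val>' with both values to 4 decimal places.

k=0: b·v=1.24×(-0.35)=-0.4340; √(2b)=1.5748; u=(-0.4340+7.524)/1.5748=4.5022, w=(-0.4340−7.524)/1.5748=-5.0533

0: u=4.5022 w=-5.0533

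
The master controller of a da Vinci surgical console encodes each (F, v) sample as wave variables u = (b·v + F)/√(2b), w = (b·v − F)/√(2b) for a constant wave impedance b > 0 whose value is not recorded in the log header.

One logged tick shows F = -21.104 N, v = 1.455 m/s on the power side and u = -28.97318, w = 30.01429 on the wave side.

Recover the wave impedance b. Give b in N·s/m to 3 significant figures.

u + w = 1.0411;  u + w = √(2b)·v, so √(2b) = 1.0411/1.455 = 0.7155.
b = (√(2b))²/2 = 0.5120/2 = 0.2560.
(Check via u − w = 2F/√(2b): u − w = -58.9875, 2F/√(2b) = -58.9877.)

b = 0.256 N·s/m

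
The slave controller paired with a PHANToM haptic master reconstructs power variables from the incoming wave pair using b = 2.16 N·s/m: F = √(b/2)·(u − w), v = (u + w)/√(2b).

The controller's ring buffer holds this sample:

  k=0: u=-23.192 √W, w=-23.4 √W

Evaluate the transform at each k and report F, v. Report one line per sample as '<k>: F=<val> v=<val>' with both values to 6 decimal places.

k=0: u−w=0.208000, u+w=-46.592000; √(b/2)=1.039230, √(2b)=2.078461; F=1.039230×0.208=0.216160, v=-46.592000/2.078461=-22.416586

0: F=0.216160 v=-22.416586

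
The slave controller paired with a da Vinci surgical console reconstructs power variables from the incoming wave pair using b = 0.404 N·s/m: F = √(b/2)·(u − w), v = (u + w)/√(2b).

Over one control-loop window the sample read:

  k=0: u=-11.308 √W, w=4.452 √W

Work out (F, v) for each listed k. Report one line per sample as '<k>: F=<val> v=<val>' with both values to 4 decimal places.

0: F=-7.0832 v=-7.6272

k=0: u−w=-15.7600, u+w=-6.8560; √(b/2)=0.4494, √(2b)=0.8989; F=0.4494×(-15.76)=-7.0832, v=-6.8560/0.8989=-7.6272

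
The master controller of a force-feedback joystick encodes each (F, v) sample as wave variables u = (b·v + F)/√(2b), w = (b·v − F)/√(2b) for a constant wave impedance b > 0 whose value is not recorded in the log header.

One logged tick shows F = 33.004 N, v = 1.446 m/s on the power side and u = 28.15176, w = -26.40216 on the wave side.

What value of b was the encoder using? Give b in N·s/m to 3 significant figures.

b = 0.732 N·s/m

u + w = 1.74960;  u + w = √(2b)·v, so √(2b) = 1.74960/1.446 = 1.20996.
b = (√(2b))²/2 = 1.46400/2 = 0.73200.
(Check via u − w = 2F/√(2b): u − w = 54.55392, 2F/√(2b) = 54.55394.)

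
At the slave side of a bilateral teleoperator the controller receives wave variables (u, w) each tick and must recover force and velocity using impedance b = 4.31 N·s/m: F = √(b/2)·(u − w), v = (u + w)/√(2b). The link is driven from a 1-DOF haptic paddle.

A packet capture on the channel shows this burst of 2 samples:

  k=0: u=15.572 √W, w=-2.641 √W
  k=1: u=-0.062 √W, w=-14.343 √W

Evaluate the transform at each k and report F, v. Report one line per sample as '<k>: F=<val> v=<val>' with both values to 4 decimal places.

k=0: u−w=18.2130, u+w=12.9310; √(b/2)=1.4680, √(2b)=2.9360; F=1.4680×18.213=26.7365, v=12.9310/2.9360=4.4043
k=1: u−w=14.2810, u+w=-14.4050; √(b/2)=1.4680, √(2b)=2.9360; F=1.4680×14.281=20.9644, v=-14.4050/2.9360=-4.9064

0: F=26.7365 v=4.4043
1: F=20.9644 v=-4.9064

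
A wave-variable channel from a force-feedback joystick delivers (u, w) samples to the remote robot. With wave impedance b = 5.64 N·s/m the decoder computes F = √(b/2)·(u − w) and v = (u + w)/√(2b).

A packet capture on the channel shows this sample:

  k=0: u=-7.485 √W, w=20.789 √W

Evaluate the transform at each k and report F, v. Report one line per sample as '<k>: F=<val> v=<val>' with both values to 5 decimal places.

0: F=-47.48012 v=3.96121

k=0: u−w=-28.27400, u+w=13.30400; √(b/2)=1.67929, √(2b)=3.35857; F=1.67929×(-28.274)=-47.48012, v=13.30400/3.35857=3.96121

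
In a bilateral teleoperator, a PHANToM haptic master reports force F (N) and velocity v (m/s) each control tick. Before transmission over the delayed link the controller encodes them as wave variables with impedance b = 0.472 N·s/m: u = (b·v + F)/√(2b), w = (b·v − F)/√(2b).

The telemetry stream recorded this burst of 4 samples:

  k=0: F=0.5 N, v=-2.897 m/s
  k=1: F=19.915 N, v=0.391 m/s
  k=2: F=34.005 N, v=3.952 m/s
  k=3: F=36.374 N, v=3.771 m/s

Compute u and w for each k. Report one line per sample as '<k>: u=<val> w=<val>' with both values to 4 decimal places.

0: u=-0.8927 w=-1.9220
1: u=20.6871 w=-20.3072
2: u=36.9190 w=-33.0792
3: u=39.2693 w=-35.6054

k=0: b·v=0.472×(-2.897)=-1.3674; √(2b)=0.9716; u=(-1.3674+0.5)/0.9716=-0.8927, w=(-1.3674−0.5)/0.9716=-1.9220
k=1: b·v=0.472×0.391=0.1846; √(2b)=0.9716; u=(0.1846+19.915)/0.9716=20.6871, w=(0.1846−19.915)/0.9716=-20.3072
k=2: b·v=0.472×3.952=1.8653; √(2b)=0.9716; u=(1.8653+34.005)/0.9716=36.9190, w=(1.8653−34.005)/0.9716=-33.0792
k=3: b·v=0.472×3.771=1.7799; √(2b)=0.9716; u=(1.7799+36.374)/0.9716=39.2693, w=(1.7799−36.374)/0.9716=-35.6054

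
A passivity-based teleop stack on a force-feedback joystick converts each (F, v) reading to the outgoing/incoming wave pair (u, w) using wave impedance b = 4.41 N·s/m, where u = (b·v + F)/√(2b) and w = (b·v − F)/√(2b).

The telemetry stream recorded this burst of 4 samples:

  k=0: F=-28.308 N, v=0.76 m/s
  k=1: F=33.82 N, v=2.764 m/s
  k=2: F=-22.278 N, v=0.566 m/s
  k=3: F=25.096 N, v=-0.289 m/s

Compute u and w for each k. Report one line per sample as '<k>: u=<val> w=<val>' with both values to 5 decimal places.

0: u=-8.40326 w=10.66034
1: u=15.49212 w=-7.28346
2: u=-6.66093 w=8.34186
3: u=8.02112 w=-8.87941

k=0: b·v=4.41×0.76=3.35160; √(2b)=2.96985; u=(3.35160+(-28.308))/2.96985=-8.40326, w=(3.35160−(-28.308))/2.96985=10.66034
k=1: b·v=4.41×2.764=12.18924; √(2b)=2.96985; u=(12.18924+33.82)/2.96985=15.49212, w=(12.18924−33.82)/2.96985=-7.28346
k=2: b·v=4.41×0.566=2.49606; √(2b)=2.96985; u=(2.49606+(-22.278))/2.96985=-6.66093, w=(2.49606−(-22.278))/2.96985=8.34186
k=3: b·v=4.41×(-0.289)=-1.27449; √(2b)=2.96985; u=(-1.27449+25.096)/2.96985=8.02112, w=(-1.27449−25.096)/2.96985=-8.87941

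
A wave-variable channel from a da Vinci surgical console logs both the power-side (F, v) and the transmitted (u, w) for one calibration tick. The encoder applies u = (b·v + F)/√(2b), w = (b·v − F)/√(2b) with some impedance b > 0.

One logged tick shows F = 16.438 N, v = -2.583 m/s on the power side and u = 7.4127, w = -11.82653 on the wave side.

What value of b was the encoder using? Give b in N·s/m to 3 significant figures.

b = 1.46 N·s/m

u + w = -4.4138;  u + w = √(2b)·v, so √(2b) = -4.4138/(-2.583) = 1.7088.
b = (√(2b))²/2 = 2.9200/2 = 1.4600.
(Check via u − w = 2F/√(2b): u − w = 19.2392, 2F/√(2b) = 19.2392.)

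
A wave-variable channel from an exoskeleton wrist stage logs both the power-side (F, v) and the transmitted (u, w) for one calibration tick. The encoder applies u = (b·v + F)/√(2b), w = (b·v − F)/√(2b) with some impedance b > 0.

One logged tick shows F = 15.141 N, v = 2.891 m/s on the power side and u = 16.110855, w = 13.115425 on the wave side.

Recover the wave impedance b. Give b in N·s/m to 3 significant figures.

u + w = 29.226280;  u + w = √(2b)·v, so √(2b) = 29.226280/2.891 = 10.109402.
b = (√(2b))²/2 = 102.200001/2 = 51.100000.
(Check via u − w = 2F/√(2b): u − w = 2.995430, 2F/√(2b) = 2.995430.)

b = 51.1 N·s/m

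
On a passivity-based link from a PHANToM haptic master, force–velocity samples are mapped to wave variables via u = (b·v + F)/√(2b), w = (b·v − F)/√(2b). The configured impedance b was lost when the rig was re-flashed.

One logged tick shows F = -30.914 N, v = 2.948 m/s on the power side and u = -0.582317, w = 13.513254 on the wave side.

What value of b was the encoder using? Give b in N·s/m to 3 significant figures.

u + w = 12.930937;  u + w = √(2b)·v, so √(2b) = 12.930937/2.948 = 4.386342.
b = (√(2b))²/2 = 19.239998/2 = 9.619999.
(Check via u − w = 2F/√(2b): u − w = -14.095571, 2F/√(2b) = -14.095571.)

b = 9.62 N·s/m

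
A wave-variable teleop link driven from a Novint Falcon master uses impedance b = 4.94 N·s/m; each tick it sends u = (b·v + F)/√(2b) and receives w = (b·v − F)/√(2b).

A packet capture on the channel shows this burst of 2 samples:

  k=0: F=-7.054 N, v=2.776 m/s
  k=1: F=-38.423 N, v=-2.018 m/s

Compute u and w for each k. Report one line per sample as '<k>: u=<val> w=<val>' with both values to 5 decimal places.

k=0: b·v=4.94×2.776=13.71344; √(2b)=3.14325; u=(13.71344+(-7.054))/3.14325=2.11865, w=(13.71344−(-7.054))/3.14325=6.60700
k=1: b·v=4.94×(-2.018)=-9.96892; √(2b)=3.14325; u=(-9.96892+(-38.423))/3.14325=-15.39552, w=(-9.96892−(-38.423))/3.14325=9.05245

0: u=2.11865 w=6.60700
1: u=-15.39552 w=9.05245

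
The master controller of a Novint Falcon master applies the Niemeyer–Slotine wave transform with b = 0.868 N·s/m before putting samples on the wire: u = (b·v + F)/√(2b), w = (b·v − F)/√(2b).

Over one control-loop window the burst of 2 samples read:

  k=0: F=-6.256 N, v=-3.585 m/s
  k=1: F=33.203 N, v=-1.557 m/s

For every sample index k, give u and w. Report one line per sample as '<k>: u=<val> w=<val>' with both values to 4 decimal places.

k=0: b·v=0.868×(-3.585)=-3.1118; √(2b)=1.3176; u=(-3.1118+(-6.256))/1.3176=-7.1099, w=(-3.1118−(-6.256))/1.3176=2.3864
k=1: b·v=0.868×(-1.557)=-1.3515; √(2b)=1.3176; u=(-1.3515+33.203)/1.3176=24.1744, w=(-1.3515−33.203)/1.3176=-26.2258

0: u=-7.1099 w=2.3864
1: u=24.1744 w=-26.2258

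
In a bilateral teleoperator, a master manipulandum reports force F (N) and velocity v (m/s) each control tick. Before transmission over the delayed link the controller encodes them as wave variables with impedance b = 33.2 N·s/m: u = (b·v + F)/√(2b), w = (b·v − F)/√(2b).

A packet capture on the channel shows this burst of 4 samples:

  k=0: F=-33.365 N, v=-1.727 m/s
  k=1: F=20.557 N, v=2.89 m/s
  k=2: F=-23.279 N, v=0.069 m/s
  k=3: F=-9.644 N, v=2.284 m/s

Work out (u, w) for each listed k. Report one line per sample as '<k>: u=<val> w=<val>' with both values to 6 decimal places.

0: u=-11.130892 w=-2.941774
1: u=14.297514 w=9.251997
2: u=-2.575676 w=3.137930
3: u=8.122210 w=10.489237

k=0: b·v=33.2×(-1.727)=-57.336400; √(2b)=8.148620; u=(-57.336400+(-33.365))/8.148620=-11.130892, w=(-57.336400−(-33.365))/8.148620=-2.941774
k=1: b·v=33.2×2.89=95.948000; √(2b)=8.148620; u=(95.948000+20.557)/8.148620=14.297514, w=(95.948000−20.557)/8.148620=9.251997
k=2: b·v=33.2×0.069=2.290800; √(2b)=8.148620; u=(2.290800+(-23.279))/8.148620=-2.575676, w=(2.290800−(-23.279))/8.148620=3.137930
k=3: b·v=33.2×2.284=75.828800; √(2b)=8.148620; u=(75.828800+(-9.644))/8.148620=8.122210, w=(75.828800−(-9.644))/8.148620=10.489237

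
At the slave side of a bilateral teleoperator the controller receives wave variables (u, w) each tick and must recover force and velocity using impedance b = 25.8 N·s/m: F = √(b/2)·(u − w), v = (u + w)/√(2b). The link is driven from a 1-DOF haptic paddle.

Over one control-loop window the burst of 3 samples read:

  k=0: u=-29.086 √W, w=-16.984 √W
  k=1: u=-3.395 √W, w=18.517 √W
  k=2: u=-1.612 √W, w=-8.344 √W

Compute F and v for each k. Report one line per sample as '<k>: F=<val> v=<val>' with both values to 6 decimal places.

k=0: u−w=-12.102000, u+w=-46.070000; √(b/2)=3.591657, √(2b)=7.183314; F=3.591657×(-12.102)=-43.466233, v=-46.070000/7.183314=-6.413474
k=1: u−w=-21.912000, u+w=15.122000; √(b/2)=3.591657, √(2b)=7.183314; F=3.591657×(-21.912)=-78.700388, v=15.122000/7.183314=2.105156
k=2: u−w=6.732000, u+w=-9.956000; √(b/2)=3.591657, √(2b)=7.183314; F=3.591657×6.732=24.179035, v=-9.956000/7.183314=-1.385990

0: F=-43.466233 v=-6.413474
1: F=-78.700388 v=2.105156
2: F=24.179035 v=-1.385990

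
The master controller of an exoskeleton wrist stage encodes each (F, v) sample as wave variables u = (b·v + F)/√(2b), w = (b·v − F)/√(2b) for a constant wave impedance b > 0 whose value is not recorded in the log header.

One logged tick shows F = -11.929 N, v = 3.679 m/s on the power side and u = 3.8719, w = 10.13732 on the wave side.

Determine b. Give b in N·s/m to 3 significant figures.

b = 7.25 N·s/m

u + w = 14.00922;  u + w = √(2b)·v, so √(2b) = 14.00922/3.679 = 3.80789.
b = (√(2b))²/2 = 14.50001/2 = 7.25001.
(Check via u − w = 2F/√(2b): u − w = -6.26542, 2F/√(2b) = -6.26542.)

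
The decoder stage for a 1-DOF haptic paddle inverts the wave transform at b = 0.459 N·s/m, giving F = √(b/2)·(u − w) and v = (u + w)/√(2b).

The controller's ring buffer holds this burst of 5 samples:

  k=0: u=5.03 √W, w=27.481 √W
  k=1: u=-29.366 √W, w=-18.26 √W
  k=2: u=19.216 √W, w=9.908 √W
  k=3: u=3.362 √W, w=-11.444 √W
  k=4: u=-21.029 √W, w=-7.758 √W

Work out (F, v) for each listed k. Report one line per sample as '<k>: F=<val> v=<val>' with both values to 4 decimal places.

k=0: u−w=-22.4510, u+w=32.5110; √(b/2)=0.4791, √(2b)=0.9581; F=0.4791×(-22.451)=-10.7554, v=32.5110/0.9581=33.9320
k=1: u−w=-11.1060, u+w=-47.6260; √(b/2)=0.4791, √(2b)=0.9581; F=0.4791×(-11.106)=-5.3205, v=-47.6260/0.9581=-49.7076
k=2: u−w=9.3080, u+w=29.1240; √(b/2)=0.4791, √(2b)=0.9581; F=0.4791×9.308=4.4591, v=29.1240/0.9581=30.3969
k=3: u−w=14.8060, u+w=-8.0820; √(b/2)=0.4791, √(2b)=0.9581; F=0.4791×14.806=7.0930, v=-8.0820/0.9581=-8.4352
k=4: u−w=-13.2710, u+w=-28.7870; √(b/2)=0.4791, √(2b)=0.9581; F=0.4791×(-13.271)=-6.3576, v=-28.7870/0.9581=-30.0452

0: F=-10.7554 v=33.9320
1: F=-5.3205 v=-49.7076
2: F=4.4591 v=30.3969
3: F=7.0930 v=-8.4352
4: F=-6.3576 v=-30.0452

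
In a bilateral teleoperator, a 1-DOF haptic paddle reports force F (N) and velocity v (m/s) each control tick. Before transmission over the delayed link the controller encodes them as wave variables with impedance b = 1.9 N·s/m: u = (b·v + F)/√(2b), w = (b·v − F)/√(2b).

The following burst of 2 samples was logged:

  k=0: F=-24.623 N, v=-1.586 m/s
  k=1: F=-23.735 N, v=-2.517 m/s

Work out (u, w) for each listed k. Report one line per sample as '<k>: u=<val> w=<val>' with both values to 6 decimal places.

0: u=-14.177174 w=11.085491
1: u=-14.629066 w=9.722530

k=0: b·v=1.9×(-1.586)=-3.013400; √(2b)=1.949359; u=(-3.013400+(-24.623))/1.949359=-14.177174, w=(-3.013400−(-24.623))/1.949359=11.085491
k=1: b·v=1.9×(-2.517)=-4.782300; √(2b)=1.949359; u=(-4.782300+(-23.735))/1.949359=-14.629066, w=(-4.782300−(-23.735))/1.949359=9.722530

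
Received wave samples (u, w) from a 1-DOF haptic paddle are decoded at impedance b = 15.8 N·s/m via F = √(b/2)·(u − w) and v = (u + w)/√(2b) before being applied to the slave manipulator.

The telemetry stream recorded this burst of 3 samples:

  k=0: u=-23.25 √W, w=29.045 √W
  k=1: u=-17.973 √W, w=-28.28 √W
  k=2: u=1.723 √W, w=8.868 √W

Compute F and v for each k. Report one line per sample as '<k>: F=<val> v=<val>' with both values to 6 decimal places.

k=0: u−w=-52.295000, u+w=5.795000; √(b/2)=2.810694, √(2b)=5.621388; F=2.810694×(-52.295)=-146.985236, v=5.795000/5.621388=1.030884
k=1: u−w=10.307000, u+w=-46.253000; √(b/2)=2.810694, √(2b)=5.621388; F=2.810694×10.307=28.969822, v=-46.253000/5.621388=-8.228039
k=2: u−w=-7.145000, u+w=10.591000; √(b/2)=2.810694, √(2b)=5.621388; F=2.810694×(-7.145)=-20.082408, v=10.591000/5.621388=1.884054

0: F=-146.985236 v=1.030884
1: F=28.969822 v=-8.228039
2: F=-20.082408 v=1.884054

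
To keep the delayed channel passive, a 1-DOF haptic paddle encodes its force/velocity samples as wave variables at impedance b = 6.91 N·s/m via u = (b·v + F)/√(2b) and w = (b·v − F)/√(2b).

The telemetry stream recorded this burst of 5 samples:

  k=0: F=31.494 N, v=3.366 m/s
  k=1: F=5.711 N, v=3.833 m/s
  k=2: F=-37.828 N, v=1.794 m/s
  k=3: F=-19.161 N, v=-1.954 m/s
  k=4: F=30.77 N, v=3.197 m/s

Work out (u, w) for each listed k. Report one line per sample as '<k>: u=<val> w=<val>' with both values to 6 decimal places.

0: u=14.728359 w=-2.215167
1: u=8.660875 w=5.588402
2: u=-6.840963 w=13.510205
3: u=-8.786257 w=1.522211
4: u=14.219475 w=-2.334544

k=0: b·v=6.91×3.366=23.259060; √(2b)=3.717526; u=(23.259060+31.494)/3.717526=14.728359, w=(23.259060−31.494)/3.717526=-2.215167
k=1: b·v=6.91×3.833=26.486030; √(2b)=3.717526; u=(26.486030+5.711)/3.717526=8.660875, w=(26.486030−5.711)/3.717526=5.588402
k=2: b·v=6.91×1.794=12.396540; √(2b)=3.717526; u=(12.396540+(-37.828))/3.717526=-6.840963, w=(12.396540−(-37.828))/3.717526=13.510205
k=3: b·v=6.91×(-1.954)=-13.502140; √(2b)=3.717526; u=(-13.502140+(-19.161))/3.717526=-8.786257, w=(-13.502140−(-19.161))/3.717526=1.522211
k=4: b·v=6.91×3.197=22.091270; √(2b)=3.717526; u=(22.091270+30.77)/3.717526=14.219475, w=(22.091270−30.77)/3.717526=-2.334544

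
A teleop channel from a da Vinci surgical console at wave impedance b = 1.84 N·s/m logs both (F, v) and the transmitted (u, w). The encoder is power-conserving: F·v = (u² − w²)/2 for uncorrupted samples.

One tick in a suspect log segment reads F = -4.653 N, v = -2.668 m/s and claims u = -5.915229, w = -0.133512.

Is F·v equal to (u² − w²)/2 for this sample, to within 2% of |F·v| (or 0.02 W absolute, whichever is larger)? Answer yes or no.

no

F·v = (-4.653)×(-2.668) = 12.414204 W.
(u² − w²)/2 = (34.989934 − 0.017825)/2 = 17.486054 W.
|Δ| = 5.071850;  2% of max(1, |F·v|) = 0.248284.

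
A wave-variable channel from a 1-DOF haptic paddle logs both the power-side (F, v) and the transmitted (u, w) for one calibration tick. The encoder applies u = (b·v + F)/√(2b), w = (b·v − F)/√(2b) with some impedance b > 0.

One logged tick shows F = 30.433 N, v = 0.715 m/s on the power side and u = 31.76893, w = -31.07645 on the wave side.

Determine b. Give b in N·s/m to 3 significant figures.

b = 0.469 N·s/m

u + w = 0.6925;  u + w = √(2b)·v, so √(2b) = 0.6925/0.715 = 0.9685.
b = (√(2b))²/2 = 0.9380/2 = 0.4690.
(Check via u − w = 2F/√(2b): u − w = 62.8454, 2F/√(2b) = 62.8454.)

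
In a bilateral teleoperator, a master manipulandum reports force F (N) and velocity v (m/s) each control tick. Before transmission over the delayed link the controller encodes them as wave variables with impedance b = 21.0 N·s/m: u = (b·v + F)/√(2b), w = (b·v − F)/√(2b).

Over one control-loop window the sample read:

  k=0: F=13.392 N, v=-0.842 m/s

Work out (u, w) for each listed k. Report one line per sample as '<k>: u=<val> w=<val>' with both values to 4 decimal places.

0: u=-0.6620 w=-4.7948

k=0: b·v=21.0×(-0.842)=-17.6820; √(2b)=6.4807; u=(-17.6820+13.392)/6.4807=-0.6620, w=(-17.6820−13.392)/6.4807=-4.7948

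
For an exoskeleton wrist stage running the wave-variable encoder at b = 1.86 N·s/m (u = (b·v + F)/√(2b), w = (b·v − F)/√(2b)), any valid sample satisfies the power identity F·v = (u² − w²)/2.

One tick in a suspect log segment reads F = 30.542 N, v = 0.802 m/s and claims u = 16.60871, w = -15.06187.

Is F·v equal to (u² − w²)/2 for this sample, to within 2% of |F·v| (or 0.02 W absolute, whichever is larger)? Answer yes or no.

F·v = 30.542×0.802 = 24.4947 W.
(u² − w²)/2 = (275.8492 − 226.8599)/2 = 24.4947 W.
|Δ| = 0.0000;  2% of max(1, |F·v|) = 0.4899.

yes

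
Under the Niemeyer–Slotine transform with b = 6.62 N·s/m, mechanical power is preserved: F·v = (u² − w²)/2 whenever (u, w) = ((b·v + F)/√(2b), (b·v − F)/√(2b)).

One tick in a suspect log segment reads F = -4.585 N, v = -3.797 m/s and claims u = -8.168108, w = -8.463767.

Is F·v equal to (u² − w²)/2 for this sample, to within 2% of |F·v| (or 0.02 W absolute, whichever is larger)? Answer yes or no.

no

F·v = (-4.585)×(-3.797) = 17.409245 W.
(u² − w²)/2 = (66.717988 − 71.635352)/2 = -2.458682 W.
|Δ| = 19.867927;  2% of max(1, |F·v|) = 0.348185.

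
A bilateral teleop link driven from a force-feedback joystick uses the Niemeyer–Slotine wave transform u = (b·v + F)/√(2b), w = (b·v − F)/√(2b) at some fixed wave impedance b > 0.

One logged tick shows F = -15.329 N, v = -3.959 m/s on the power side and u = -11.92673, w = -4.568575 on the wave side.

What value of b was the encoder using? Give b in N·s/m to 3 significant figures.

u + w = -16.495305;  u + w = √(2b)·v, so √(2b) = -16.495305/(-3.959) = 4.166533.
b = (√(2b))²/2 = 17.359999/2 = 8.680000.
(Check via u − w = 2F/√(2b): u − w = -7.358155, 2F/√(2b) = -7.358156.)

b = 8.68 N·s/m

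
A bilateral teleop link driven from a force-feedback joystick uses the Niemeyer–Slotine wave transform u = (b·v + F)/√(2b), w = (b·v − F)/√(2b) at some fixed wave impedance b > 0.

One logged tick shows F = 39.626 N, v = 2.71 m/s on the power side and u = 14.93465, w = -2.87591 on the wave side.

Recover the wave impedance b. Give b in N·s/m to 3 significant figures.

u + w = 12.05874;  u + w = √(2b)·v, so √(2b) = 12.05874/2.71 = 4.44972.
b = (√(2b))²/2 = 19.80000/2 = 9.90000.
(Check via u − w = 2F/√(2b): u − w = 17.81056, 2F/√(2b) = 17.81056.)

b = 9.9 N·s/m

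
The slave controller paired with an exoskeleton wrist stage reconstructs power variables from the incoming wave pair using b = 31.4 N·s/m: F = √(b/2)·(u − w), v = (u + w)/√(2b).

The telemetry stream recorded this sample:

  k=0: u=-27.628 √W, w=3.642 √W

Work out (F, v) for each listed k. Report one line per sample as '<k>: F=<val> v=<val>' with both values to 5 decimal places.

k=0: u−w=-31.27000, u+w=-23.98600; √(b/2)=3.96232, √(2b)=7.92465; F=3.96232×(-31.27)=-123.90183, v=-23.98600/7.92465=-3.02676

0: F=-123.90183 v=-3.02676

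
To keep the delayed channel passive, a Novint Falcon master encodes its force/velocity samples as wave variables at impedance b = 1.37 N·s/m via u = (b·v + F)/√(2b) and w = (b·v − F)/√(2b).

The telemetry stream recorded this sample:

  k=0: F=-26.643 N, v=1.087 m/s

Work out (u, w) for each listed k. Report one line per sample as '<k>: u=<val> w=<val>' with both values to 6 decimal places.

0: u=-15.195972 w=16.995278

k=0: b·v=1.37×1.087=1.489190; √(2b)=1.655295; u=(1.489190+(-26.643))/1.655295=-15.195972, w=(1.489190−(-26.643))/1.655295=16.995278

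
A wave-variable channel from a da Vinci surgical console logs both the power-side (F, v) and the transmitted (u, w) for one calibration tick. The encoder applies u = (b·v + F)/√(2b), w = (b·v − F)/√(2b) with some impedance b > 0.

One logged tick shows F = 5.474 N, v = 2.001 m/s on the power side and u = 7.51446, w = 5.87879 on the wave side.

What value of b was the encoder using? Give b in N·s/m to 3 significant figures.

b = 22.4 N·s/m

u + w = 13.39325;  u + w = √(2b)·v, so √(2b) = 13.39325/2.001 = 6.69328.
b = (√(2b))²/2 = 44.79998/2 = 22.39999.
(Check via u − w = 2F/√(2b): u − w = 1.63567, 2F/√(2b) = 1.63567.)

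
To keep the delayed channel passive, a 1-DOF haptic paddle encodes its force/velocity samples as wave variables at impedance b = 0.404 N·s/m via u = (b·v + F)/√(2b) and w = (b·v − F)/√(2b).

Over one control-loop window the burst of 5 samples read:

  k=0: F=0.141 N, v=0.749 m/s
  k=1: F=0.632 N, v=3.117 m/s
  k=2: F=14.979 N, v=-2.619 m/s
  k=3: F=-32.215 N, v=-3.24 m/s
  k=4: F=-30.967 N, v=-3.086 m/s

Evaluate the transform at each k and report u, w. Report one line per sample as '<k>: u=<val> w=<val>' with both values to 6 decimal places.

k=0: b·v=0.404×0.749=0.302596; √(2b)=0.898888; u=(0.302596+0.141)/0.898888=0.493494, w=(0.302596−0.141)/0.898888=0.179773
k=1: b·v=0.404×3.117=1.259268; √(2b)=0.898888; u=(1.259268+0.632)/0.898888=2.104008, w=(1.259268−0.632)/0.898888=0.697826
k=2: b·v=0.404×(-2.619)=-1.058076; √(2b)=0.898888; u=(-1.058076+14.979)/0.898888=15.486825, w=(-1.058076−14.979)/0.898888=-17.841013
k=3: b·v=0.404×(-3.24)=-1.308960; √(2b)=0.898888; u=(-1.308960+(-32.215))/0.898888=-37.294916, w=(-1.308960−(-32.215))/0.898888=34.382518
k=4: b·v=0.404×(-3.086)=-1.246744; √(2b)=0.898888; u=(-1.246744+(-30.967))/0.898888=-35.837320, w=(-1.246744−(-30.967))/0.898888=33.063351

0: u=0.493494 w=0.179773
1: u=2.104008 w=0.697826
2: u=15.486825 w=-17.841013
3: u=-37.294916 w=34.382518
4: u=-35.837320 w=33.063351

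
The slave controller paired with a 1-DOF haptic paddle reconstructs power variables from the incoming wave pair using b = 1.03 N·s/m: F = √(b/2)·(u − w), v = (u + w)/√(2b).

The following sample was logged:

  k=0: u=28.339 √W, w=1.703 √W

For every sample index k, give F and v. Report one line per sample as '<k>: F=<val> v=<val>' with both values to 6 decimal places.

k=0: u−w=26.636000, u+w=30.042000; √(b/2)=0.717635, √(2b)=1.435270; F=0.717635×26.636=19.114926, v=30.042000/1.435270=20.931253

0: F=19.114926 v=20.931253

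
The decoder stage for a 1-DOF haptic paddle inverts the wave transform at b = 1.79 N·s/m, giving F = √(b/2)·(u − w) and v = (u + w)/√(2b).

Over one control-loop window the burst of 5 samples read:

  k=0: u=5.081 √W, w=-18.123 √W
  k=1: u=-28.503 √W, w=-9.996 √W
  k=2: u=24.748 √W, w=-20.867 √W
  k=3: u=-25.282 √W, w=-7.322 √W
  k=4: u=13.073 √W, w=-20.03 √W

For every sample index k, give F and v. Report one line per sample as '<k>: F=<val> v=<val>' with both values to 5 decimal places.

k=0: u−w=23.20400, u+w=-13.04200; √(b/2)=0.94604, √(2b)=1.89209; F=0.94604×23.204=21.95201, v=-13.04200/1.89209=-6.89291
k=1: u−w=-18.50700, u+w=-38.49900; √(b/2)=0.94604, √(2b)=1.89209; F=0.94604×(-18.507)=-17.50844, v=-38.49900/1.89209=-20.34735
k=2: u−w=45.61500, u+w=3.88100; √(b/2)=0.94604, √(2b)=1.89209; F=0.94604×45.615=43.15382, v=3.88100/1.89209=2.05117
k=3: u−w=-17.96000, u+w=-32.60400; √(b/2)=0.94604, √(2b)=1.89209; F=0.94604×(-17.96)=-16.99096, v=-32.60400/1.89209=-17.23175
k=4: u−w=33.10300, u+w=-6.95700; √(b/2)=0.94604, √(2b)=1.89209; F=0.94604×33.103=31.31691, v=-6.95700/1.89209=-3.67689

0: F=21.95201 v=-6.89291
1: F=-17.50844 v=-20.34735
2: F=43.15382 v=2.05117
3: F=-16.99096 v=-17.23175
4: F=31.31691 v=-3.67689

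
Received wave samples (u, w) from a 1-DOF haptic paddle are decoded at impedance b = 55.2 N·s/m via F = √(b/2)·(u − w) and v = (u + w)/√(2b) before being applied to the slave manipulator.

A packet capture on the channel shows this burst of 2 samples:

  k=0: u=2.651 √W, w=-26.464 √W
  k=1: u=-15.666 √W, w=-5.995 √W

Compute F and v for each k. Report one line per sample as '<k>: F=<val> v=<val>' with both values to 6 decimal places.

k=0: u−w=29.115000, u+w=-23.813000; √(b/2)=5.253570, √(2b)=10.507140; F=5.253570×29.115=152.957697, v=-23.813000/10.507140=-2.266364
k=1: u−w=-9.671000, u+w=-21.661000; √(b/2)=5.253570, √(2b)=10.507140; F=5.253570×(-9.671)=-50.807278, v=-21.661000/10.507140=-2.061550

0: F=152.957697 v=-2.266364
1: F=-50.807278 v=-2.061550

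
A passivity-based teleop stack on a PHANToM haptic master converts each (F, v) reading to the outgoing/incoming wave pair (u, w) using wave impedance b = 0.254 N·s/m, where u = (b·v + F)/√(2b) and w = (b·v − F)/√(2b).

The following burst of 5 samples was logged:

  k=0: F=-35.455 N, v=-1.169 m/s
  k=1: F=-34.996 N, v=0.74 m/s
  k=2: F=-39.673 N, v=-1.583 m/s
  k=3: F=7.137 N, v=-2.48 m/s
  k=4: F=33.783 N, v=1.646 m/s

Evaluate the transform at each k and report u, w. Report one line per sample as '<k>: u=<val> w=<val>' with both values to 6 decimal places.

k=0: b·v=0.254×(-1.169)=-0.296926; √(2b)=0.712741; u=(-0.296926+(-35.455))/0.712741=-50.161162, w=(-0.296926−(-35.455))/0.712741=49.327967
k=1: b·v=0.254×0.74=0.187960; √(2b)=0.712741; u=(0.187960+(-34.996))/0.712741=-48.836858, w=(0.187960−(-34.996))/0.712741=49.364286
k=2: b·v=0.254×(-1.583)=-0.402082; √(2b)=0.712741; u=(-0.402082+(-39.673))/0.712741=-56.226696, w=(-0.402082−(-39.673))/0.712741=55.098427
k=3: b·v=0.254×(-2.48)=-0.629920; √(2b)=0.712741; u=(-0.629920+7.137)/0.712741=9.129653, w=(-0.629920−7.137)/0.712741=-10.897252
k=4: b·v=0.254×1.646=0.418084; √(2b)=0.712741; u=(0.418084+33.783)/0.712741=47.985278, w=(0.418084−33.783)/0.712741=-46.812106

0: u=-50.161162 w=49.327967
1: u=-48.836858 w=49.364286
2: u=-56.226696 w=55.098427
3: u=9.129653 w=-10.897252
4: u=47.985278 w=-46.812106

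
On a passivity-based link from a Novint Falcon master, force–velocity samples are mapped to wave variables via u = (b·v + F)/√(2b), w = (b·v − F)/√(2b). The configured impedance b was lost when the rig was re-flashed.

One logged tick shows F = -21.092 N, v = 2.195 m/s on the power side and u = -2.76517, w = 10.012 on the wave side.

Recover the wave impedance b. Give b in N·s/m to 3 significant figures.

u + w = 7.2468;  u + w = √(2b)·v, so √(2b) = 7.2468/2.195 = 3.3015.
b = (√(2b))²/2 = 10.9000/2 = 5.4500.
(Check via u − w = 2F/√(2b): u − w = -12.7772, 2F/√(2b) = -12.7772.)

b = 5.45 N·s/m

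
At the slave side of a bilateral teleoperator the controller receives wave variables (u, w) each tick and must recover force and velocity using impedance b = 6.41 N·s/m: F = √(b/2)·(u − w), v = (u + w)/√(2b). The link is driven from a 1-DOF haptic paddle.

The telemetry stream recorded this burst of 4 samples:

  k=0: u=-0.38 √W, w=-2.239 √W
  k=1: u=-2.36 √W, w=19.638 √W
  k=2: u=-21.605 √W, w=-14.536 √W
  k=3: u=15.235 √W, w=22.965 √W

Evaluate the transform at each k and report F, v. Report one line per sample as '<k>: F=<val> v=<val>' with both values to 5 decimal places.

0: F=3.32808 v=-0.73146
1: F=-39.38195 v=4.82558
2: F=-12.65529 v=-10.09383
3: F=-13.83864 v=10.66889

k=0: u−w=1.85900, u+w=-2.61900; √(b/2)=1.79025, √(2b)=3.58050; F=1.79025×1.859=3.32808, v=-2.61900/3.58050=-0.73146
k=1: u−w=-21.99800, u+w=17.27800; √(b/2)=1.79025, √(2b)=3.58050; F=1.79025×(-21.998)=-39.38195, v=17.27800/3.58050=4.82558
k=2: u−w=-7.06900, u+w=-36.14100; √(b/2)=1.79025, √(2b)=3.58050; F=1.79025×(-7.069)=-12.65529, v=-36.14100/3.58050=-10.09383
k=3: u−w=-7.73000, u+w=38.20000; √(b/2)=1.79025, √(2b)=3.58050; F=1.79025×(-7.73)=-13.83864, v=38.20000/3.58050=10.66889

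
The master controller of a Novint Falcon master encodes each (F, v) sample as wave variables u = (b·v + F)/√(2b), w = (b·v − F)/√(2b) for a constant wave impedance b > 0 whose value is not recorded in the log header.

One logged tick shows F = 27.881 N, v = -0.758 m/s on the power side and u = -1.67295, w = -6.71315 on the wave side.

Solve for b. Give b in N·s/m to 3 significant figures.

b = 61.2 N·s/m

u + w = -8.38610;  u + w = √(2b)·v, so √(2b) = -8.38610/(-0.758) = 11.06346.
b = (√(2b))²/2 = 122.40007/2 = 61.20003.
(Check via u − w = 2F/√(2b): u − w = 5.04020, 2F/√(2b) = 5.04020.)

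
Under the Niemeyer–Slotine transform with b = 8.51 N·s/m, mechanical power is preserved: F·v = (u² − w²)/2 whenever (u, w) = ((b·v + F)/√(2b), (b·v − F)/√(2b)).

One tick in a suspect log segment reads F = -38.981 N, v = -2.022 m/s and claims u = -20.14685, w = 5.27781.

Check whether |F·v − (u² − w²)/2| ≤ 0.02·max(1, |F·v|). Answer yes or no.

no

F·v = (-38.981)×(-2.022) = 78.81958 W.
(u² − w²)/2 = (405.89556 − 27.85528)/2 = 189.02014 W.
|Δ| = 110.20056;  2% of max(1, |F·v|) = 1.57639.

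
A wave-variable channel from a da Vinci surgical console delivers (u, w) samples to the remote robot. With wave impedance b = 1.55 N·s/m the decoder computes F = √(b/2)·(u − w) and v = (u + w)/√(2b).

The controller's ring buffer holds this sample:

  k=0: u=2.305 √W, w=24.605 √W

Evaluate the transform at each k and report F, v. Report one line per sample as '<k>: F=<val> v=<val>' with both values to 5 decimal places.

0: F=-19.63160 v=15.28385

k=0: u−w=-22.30000, u+w=26.91000; √(b/2)=0.88034, √(2b)=1.76068; F=0.88034×(-22.3)=-19.63160, v=26.91000/1.76068=15.28385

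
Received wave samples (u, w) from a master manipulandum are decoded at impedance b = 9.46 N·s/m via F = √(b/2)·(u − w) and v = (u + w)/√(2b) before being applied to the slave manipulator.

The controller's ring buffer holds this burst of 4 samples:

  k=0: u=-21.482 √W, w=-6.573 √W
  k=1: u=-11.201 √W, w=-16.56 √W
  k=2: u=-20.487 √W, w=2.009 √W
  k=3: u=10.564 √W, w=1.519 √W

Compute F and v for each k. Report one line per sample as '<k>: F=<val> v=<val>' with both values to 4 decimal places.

k=0: u−w=-14.9090, u+w=-28.0550; √(b/2)=2.1749, √(2b)=4.3497; F=2.1749×(-14.909)=-32.4249, v=-28.0550/4.3497=-6.4499
k=1: u−w=5.3590, u+w=-27.7610; √(b/2)=2.1749, √(2b)=4.3497; F=2.1749×5.359=11.6551, v=-27.7610/4.3497=-6.3823
k=2: u−w=-22.4960, u+w=-18.4780; √(b/2)=2.1749, √(2b)=4.3497; F=2.1749×(-22.496)=-48.9256, v=-18.4780/4.3497=-4.2481
k=3: u−w=9.0450, u+w=12.0830; √(b/2)=2.1749, √(2b)=4.3497; F=2.1749×9.045=19.6716, v=12.0830/4.3497=2.7779

0: F=-32.4249 v=-6.4499
1: F=11.6551 v=-6.3823
2: F=-48.9256 v=-4.2481
3: F=19.6716 v=2.7779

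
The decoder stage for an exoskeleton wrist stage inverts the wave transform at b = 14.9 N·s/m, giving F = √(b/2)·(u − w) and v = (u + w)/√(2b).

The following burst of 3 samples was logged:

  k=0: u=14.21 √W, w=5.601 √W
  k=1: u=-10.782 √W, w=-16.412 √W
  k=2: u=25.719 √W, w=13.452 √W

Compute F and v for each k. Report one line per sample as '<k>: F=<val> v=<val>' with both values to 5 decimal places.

k=0: u−w=8.60900, u+w=19.81100; √(b/2)=2.72947, √(2b)=5.45894; F=2.72947×8.609=23.49800, v=19.81100/5.45894=3.62909
k=1: u−w=5.63000, u+w=-27.19400; √(b/2)=2.72947, √(2b)=5.45894; F=2.72947×5.63=15.36691, v=-27.19400/5.45894=-4.98156
k=2: u−w=12.26700, u+w=39.17100; √(b/2)=2.72947, √(2b)=5.45894; F=2.72947×12.267=33.48239, v=39.17100/5.45894=7.17557

0: F=23.49800 v=3.62909
1: F=15.36691 v=-4.98156
2: F=33.48239 v=7.17557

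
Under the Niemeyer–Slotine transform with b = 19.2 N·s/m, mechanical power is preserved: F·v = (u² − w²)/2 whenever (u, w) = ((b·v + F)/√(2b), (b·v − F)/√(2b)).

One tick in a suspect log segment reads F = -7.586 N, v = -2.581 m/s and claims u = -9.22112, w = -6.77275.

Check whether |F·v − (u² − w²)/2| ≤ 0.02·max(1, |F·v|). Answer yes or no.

yes

F·v = (-7.586)×(-2.581) = 19.57947 W.
(u² − w²)/2 = (85.02905 − 45.87014)/2 = 19.57946 W.
|Δ| = 0.00001;  2% of max(1, |F·v|) = 0.39159.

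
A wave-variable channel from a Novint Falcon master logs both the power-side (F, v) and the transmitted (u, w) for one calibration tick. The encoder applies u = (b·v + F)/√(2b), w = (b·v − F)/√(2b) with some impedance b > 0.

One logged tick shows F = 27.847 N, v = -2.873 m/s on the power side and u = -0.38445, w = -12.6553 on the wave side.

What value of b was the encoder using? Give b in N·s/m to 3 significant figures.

u + w = -13.03975;  u + w = √(2b)·v, so √(2b) = -13.03975/(-2.873) = 4.53872.
b = (√(2b))²/2 = 20.60000/2 = 10.30000.
(Check via u − w = 2F/√(2b): u − w = 12.27085, 2F/√(2b) = 12.27085.)

b = 10.3 N·s/m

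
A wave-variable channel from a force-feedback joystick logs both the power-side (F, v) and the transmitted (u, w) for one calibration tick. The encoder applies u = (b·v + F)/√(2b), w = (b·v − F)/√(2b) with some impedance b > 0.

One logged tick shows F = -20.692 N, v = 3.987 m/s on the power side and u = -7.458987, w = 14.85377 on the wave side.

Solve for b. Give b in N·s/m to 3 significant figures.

b = 1.72 N·s/m

u + w = 7.394783;  u + w = √(2b)·v, so √(2b) = 7.394783/3.987 = 1.854724.
b = (√(2b))²/2 = 3.440000/2 = 1.720000.
(Check via u − w = 2F/√(2b): u − w = -22.312757, 2F/√(2b) = -22.312759.)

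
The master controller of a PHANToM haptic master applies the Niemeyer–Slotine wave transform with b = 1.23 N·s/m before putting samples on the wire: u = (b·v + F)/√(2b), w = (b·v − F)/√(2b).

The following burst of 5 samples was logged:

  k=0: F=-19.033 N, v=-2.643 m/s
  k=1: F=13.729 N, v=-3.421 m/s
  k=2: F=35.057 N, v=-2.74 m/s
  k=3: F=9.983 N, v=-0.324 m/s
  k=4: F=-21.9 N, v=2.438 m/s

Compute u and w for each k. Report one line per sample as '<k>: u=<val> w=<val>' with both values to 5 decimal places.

k=0: b·v=1.23×(-2.643)=-3.25089; √(2b)=1.56844; u=(-3.25089+(-19.033))/1.56844=-14.20769, w=(-3.25089−(-19.033))/1.56844=10.06231
k=1: b·v=1.23×(-3.421)=-4.20783; √(2b)=1.56844; u=(-4.20783+13.729)/1.56844=6.07048, w=(-4.20783−13.729)/1.56844=-11.43611
k=2: b·v=1.23×(-2.74)=-3.37020; √(2b)=1.56844; u=(-3.37020+35.057)/1.56844=20.20277, w=(-3.37020−35.057)/1.56844=-24.50029
k=3: b·v=1.23×(-0.324)=-0.39852; √(2b)=1.56844; u=(-0.39852+9.983)/1.56844=6.11084, w=(-0.39852−9.983)/1.56844=-6.61902
k=4: b·v=1.23×2.438=2.99874; √(2b)=1.56844; u=(2.99874+(-21.9))/1.56844=-12.05100, w=(2.99874−(-21.9))/1.56844=15.87486

0: u=-14.20769 w=10.06231
1: u=6.07048 w=-11.43611
2: u=20.20277 w=-24.50029
3: u=6.11084 w=-6.61902
4: u=-12.05100 w=15.87486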